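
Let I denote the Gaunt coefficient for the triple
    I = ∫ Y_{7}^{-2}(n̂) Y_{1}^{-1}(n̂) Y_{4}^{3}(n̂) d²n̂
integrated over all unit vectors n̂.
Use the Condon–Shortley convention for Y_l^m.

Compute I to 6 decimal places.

0.000000

|7−1|≤4≤7+1 violated ⇒ I = 0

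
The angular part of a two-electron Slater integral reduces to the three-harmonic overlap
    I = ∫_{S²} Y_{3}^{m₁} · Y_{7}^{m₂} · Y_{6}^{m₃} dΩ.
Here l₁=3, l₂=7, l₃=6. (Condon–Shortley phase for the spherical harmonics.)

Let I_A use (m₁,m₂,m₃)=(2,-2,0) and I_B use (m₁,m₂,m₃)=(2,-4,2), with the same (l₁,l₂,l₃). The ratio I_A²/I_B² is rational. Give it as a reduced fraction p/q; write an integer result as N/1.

168/55

Same 3,7,6: normalisation and zero-m 3j drop out of the ratio.
A: Δ: 4! 2! 10! / 17! → 1/2042040; sum: t=0:+1/345600 t=1:−1/207360 = -1/518400; 3j²(3 7 6; 2 -2 0) = Δ·Π!·Σ² = 12/2431  (sign -1)
B: Δ: 4! 2! 10! / 17! → 1/2042040; sum: t=0:+1/725760 t=1:−1/967680 = 1/2903040; 3j²(3 7 6; 2 -4 2) = Δ·Π!·Σ² = 5/3094  (sign +1)
I_A²/I_B² = (12/2431)/(5/3094) = 168/55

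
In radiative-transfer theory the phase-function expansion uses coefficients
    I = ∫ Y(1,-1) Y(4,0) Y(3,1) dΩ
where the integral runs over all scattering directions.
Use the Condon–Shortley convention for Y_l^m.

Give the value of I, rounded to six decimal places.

0.150786

Checks pass: Σm=0; 8 even; l₃=3∈[3,5].
(2·1+1)(2·4+1)(2·3+1) = 189
Δ: 2! 0! 6! / 9! → 1/252
sum: t=1:−1/36 = -1/36
3j²(1 4 3; 0 0 0) = Δ·Π!·Σ² = 4/63  (sign +1)
sum: t=2:+1/96 = 1/96
3j²(1 4 3; -1 0 1) = Δ·Π!·Σ² = 1/42  (sign +1)
combine: 4πI² = 189·4/63·1/42 = 2/7
take √, sign +1: I = 0.15078601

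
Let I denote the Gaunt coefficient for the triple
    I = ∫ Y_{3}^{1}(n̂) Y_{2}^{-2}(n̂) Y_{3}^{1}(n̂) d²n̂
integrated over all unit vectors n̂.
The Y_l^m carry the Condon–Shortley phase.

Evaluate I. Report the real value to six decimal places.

0.206013

Rules hold: Σm=0, L=8 even, 1≤3≤5.
N = 7·5·7 = 245
Δ = 2!·4!·2!/9! = 1/3780
Racah Σ t=0..2: t=0:+1/24 t=1:−1/4 t=2:+1/24 = -1/6
⇒ 3j(3 2 3; 0 0 0)² = 4/105, sgn +1
Racah Σ t=0..0: t=0:+1/16 = 1/16
⇒ 3j(3 2 3; 1 -2 1)² = 2/35, sgn +1
4πI² = N·(3j₀)²·(3jₘ)² = 8/15
I = +1·√(0.533333/4π) = 0.20601291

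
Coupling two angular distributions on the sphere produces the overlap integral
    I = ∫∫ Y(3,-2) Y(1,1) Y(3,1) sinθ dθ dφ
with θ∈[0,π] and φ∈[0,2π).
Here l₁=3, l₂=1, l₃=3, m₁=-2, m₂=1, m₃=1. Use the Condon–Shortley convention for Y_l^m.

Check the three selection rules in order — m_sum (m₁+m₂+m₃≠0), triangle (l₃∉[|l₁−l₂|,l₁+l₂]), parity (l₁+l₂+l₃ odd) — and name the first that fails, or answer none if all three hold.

m₁+m₂+m₃ = -2 + 1 + 1 = 0  ✓
triangle: |3−1|=2 ≤ l₃=3 ≤ 3+1=4  ✓
parity: l₁+l₂+l₃ = 7 is odd  ✗

parity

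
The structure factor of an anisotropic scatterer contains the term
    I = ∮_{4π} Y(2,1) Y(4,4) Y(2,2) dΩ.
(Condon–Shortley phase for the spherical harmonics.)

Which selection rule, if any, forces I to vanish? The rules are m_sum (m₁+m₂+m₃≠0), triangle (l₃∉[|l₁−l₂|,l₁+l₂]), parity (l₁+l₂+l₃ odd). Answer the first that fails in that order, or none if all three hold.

m_sum

m₁+m₂+m₃ = 1 + 4 + 2 = 7  ✗
triangle: |2−4|=2 ≤ l₃=2 ≤ 2+4=6
parity: l₁+l₂+l₃ = 8 is even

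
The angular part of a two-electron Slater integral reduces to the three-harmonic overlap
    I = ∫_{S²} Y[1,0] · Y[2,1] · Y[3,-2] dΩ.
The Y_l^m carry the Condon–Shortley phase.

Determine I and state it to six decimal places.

Σmᵢ = -1 ≠ 0, so the φ-integral vanishes; I = 0

0.000000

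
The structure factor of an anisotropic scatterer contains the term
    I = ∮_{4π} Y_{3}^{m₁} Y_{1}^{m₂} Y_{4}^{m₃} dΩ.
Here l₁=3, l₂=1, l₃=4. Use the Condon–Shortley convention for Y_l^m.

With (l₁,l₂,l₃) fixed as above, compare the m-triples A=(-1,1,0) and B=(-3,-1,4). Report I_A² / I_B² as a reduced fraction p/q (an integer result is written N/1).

l's match ⇒ only the (l;m) 3-j factors differ between A and B.
A: triangle coeff Δ(3,1,4) = 1/252; Σ_t [0,0]: t=0:+1/96 = 1/96; (3j)²=1/42 [(3 1 4; -1 1 0)], sign=+1
B: triangle coeff Δ(3,1,4) = 1/252; Σ_t [0,0]: t=0:+1/1440 = 1/1440; (3j)²=1/9 [(3 1 4; -3 -1 4)], sign=+1
I_A²/I_B² = (1/42)/(1/9) = 3/14

3/14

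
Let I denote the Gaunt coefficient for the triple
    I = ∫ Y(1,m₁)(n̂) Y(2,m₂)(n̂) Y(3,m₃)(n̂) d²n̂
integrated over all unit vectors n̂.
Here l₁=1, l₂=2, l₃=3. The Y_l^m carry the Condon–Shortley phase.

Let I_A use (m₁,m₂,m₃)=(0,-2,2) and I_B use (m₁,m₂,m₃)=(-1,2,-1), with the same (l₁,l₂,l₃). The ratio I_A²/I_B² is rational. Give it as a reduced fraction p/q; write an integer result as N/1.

5/1

Same 1,2,3: normalisation and zero-m 3j drop out of the ratio.
A: Δ: 0! 2! 4! / 7! → 1/105; sum: t=0:+1/24 = 1/24; 3j²(1 2 3; 0 -2 2) = Δ·Π!·Σ² = 1/21  (sign -1)
B: Δ: 0! 2! 4! / 7! → 1/105; sum: t=0:+1/48 = 1/48; 3j²(1 2 3; -1 2 -1) = Δ·Π!·Σ² = 1/105  (sign +1)
I_A²/I_B² = (1/21)/(1/105) = 5/1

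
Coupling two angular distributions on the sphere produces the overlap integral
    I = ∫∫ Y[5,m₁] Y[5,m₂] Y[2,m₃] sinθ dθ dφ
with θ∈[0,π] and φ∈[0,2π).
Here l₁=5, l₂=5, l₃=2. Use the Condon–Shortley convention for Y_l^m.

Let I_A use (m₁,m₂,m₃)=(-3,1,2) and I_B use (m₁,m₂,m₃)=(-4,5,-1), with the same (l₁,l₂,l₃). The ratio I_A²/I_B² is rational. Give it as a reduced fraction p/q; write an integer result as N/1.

Shared (l₁,l₂,l₃)=(5,5,2): N and (l;000)² cancel in I_A²/I_B².
A: Δ = 8!·2!·2!/13! = 1/38610; Racah Σ t=6..6: t=6:+1/5760 = 1/5760; ⇒ 3j(5 5 2; -3 1 2)² = 56/2145, sgn +1
B: Δ = 8!·2!·2!/13! = 1/38610; Racah Σ t=8..8: t=8:+1/80640 = 1/80640; ⇒ 3j(5 5 2; -4 5 -1)² = 9/286, sgn -1
I_A²/I_B² = (56/2145)/(9/286) = 112/135

112/135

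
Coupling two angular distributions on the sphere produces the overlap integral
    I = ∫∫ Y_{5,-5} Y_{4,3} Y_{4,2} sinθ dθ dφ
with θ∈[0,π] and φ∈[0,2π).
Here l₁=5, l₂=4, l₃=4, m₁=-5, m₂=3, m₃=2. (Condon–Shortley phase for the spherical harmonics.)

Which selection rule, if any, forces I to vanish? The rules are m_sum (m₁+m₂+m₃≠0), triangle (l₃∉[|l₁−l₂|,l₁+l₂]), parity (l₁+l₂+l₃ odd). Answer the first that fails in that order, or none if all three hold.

azimuthal sum: -5 + 3 + 2 = 0  ✓
1 ≤ 4 ≤ 9 (triangle on l)  ✓
L = 5 + 4 + 4 = 13 (odd)  ✗

parity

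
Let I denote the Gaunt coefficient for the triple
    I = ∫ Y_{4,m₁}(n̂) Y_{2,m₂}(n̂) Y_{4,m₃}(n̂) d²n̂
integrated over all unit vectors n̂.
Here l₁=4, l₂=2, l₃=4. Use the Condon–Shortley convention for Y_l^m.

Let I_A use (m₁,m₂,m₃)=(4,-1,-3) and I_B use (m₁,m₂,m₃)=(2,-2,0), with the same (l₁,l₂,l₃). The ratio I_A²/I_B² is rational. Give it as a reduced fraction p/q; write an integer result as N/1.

49/45

l's match ⇒ only the (l;m) 3-j factors differ between A and B.
A: triangle coeff Δ(4,2,4) = 1/13860; Σ_t [0,0]: t=0:+1/1440 = 1/1440; (3j)²=7/165 [(4 2 4; 4 -1 -3)], sign=-1
B: triangle coeff Δ(4,2,4) = 1/13860; Σ_t [0,0]: t=0:+1/192 = 1/192; (3j)²=3/77 [(4 2 4; 2 -2 0)], sign=+1
I_A²/I_B² = (7/165)/(3/77) = 49/45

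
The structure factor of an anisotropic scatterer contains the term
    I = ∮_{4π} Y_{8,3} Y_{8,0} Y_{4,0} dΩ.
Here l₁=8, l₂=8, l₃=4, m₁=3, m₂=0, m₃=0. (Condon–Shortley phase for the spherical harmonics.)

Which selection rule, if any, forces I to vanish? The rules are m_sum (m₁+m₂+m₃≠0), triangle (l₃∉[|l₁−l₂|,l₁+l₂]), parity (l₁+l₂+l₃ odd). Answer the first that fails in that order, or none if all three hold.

m_sum

azimuthal sum: 3 + 0 + 0 = 3  ✗
0 ≤ 4 ≤ 16 (triangle on l)
L = 8 + 8 + 4 = 20 (even)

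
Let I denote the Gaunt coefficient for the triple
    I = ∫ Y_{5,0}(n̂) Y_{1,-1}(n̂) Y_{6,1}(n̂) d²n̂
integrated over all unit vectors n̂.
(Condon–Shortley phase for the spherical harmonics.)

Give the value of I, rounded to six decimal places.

-0.187239

Rules hold: Σm=0, L=12 even, 4≤6≤6.
N = 11·3·13 = 429
Δ = 0!·10!·2!/13! = 1/858
Racah Σ t=0..0: t=0:+1/14400 = 1/14400
⇒ 3j(5 1 6; 0 0 0)² = 6/143, sgn +1
Racah Σ t=0..0: t=0:+1/28800 = 1/28800
⇒ 3j(5 1 6; 0 -1 1)² = 7/286, sgn -1
4πI² = N·(3j₀)²·(3jₘ)² = 63/143
I = -1·√(0.440559/4π) = -0.18723944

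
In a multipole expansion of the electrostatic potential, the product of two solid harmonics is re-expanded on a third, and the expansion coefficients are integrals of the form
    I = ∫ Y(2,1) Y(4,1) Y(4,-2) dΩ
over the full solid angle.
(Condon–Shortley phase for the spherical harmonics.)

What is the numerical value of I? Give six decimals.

0.127700

Rules hold: Σm=0, L=10 even, 2≤4≤6.
N = 5·9·9 = 405
Δ = 2!·2!·6!/11! = 1/13860
Racah Σ t=0..2: t=0:+1/192 t=1:−1/36 t=2:+1/192 = -5/288
⇒ 3j(2 4 4; 0 0 0)² = 20/693, sgn -1
Racah Σ t=0..1: t=0:+1/240 t=1:−1/96 = -1/160
⇒ 3j(2 4 4; 1 1 -2)² = 27/1540, sgn -1
4πI² = N·(3j₀)²·(3jₘ)² = 1215/5929
I = +1·√(0.204925/4π) = 0.12770047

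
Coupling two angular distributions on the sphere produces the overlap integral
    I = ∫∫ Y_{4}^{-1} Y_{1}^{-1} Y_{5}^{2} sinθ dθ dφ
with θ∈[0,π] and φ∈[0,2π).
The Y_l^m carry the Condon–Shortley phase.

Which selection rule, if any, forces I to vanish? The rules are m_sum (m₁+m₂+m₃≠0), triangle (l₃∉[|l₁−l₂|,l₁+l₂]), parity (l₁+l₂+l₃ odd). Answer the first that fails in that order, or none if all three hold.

Σmᵢ = 0  ✓
l₃∈[|l₁−l₂|,l₁+l₂]=[3,5], have l₃=5  ✓
Σlᵢ = 10 ⇒ even  ✓

none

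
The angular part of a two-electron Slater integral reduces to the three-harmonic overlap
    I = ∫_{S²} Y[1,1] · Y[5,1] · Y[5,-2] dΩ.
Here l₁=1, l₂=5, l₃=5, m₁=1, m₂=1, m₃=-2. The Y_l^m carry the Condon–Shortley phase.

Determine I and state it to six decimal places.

Σlᵢ=11 odd — θ-integrand is odd under cosθ→−cosθ; I=0

0.000000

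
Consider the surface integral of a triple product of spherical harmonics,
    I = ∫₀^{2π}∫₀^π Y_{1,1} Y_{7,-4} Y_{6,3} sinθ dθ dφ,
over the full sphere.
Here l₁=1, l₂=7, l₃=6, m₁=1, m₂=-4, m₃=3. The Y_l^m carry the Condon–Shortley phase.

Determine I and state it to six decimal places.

Rules hold: Σm=0, L=14 even, 6≤6≤8.
N = 3·15·13 = 585
Δ = 2!·0!·12!/15! = 1/1365
Racah Σ t=1..1: t=1:−1/518400 = -1/518400
⇒ 3j(1 7 6; 0 0 0)² = 7/195, sgn -1
Racah Σ t=0..0: t=0:+1/4354560 = 1/4354560
⇒ 3j(1 7 6; 1 -4 3)² = 11/273, sgn -1
4πI² = N·(3j₀)²·(3jₘ)² = 11/13
I = +1·√(0.846154/4π) = 0.25948947

0.259489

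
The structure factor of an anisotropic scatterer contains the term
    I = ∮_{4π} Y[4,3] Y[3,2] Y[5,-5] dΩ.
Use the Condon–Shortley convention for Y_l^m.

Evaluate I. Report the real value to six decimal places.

-0.212007

Checks pass: Σm=0; 12 even; l₃=5∈[1,7].
(2·4+1)(2·3+1)(2·5+1) = 693
Δ: 2! 6! 4! / 13! → 1/180180
sum: t=0:+1/576 t=1:−1/144 t=2:+1/576 = -1/288
3j²(4 3 5; 0 0 0) = Δ·Π!·Σ² = 20/1001  (sign +1)
sum: t=1:−1/17280 = -1/17280
3j²(4 3 5; 3 2 -5) = Δ·Π!·Σ² = 35/858  (sign -1)
combine: 4πI² = 693·20/1001·35/858 = 1050/1859
take √, sign -1: I = -0.21200691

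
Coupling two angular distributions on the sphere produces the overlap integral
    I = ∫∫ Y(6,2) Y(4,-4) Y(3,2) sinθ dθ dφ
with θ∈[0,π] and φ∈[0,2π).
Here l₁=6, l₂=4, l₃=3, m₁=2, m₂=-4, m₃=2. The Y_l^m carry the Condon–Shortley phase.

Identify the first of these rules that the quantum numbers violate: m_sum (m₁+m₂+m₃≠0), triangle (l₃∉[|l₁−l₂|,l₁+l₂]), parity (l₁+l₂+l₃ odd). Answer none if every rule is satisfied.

azimuthal sum: 2 − 4 + 2 = 0  ✓
2 ≤ 3 ≤ 10 (triangle on l)  ✓
L = 6 + 4 + 3 = 13 (odd)  ✗

parity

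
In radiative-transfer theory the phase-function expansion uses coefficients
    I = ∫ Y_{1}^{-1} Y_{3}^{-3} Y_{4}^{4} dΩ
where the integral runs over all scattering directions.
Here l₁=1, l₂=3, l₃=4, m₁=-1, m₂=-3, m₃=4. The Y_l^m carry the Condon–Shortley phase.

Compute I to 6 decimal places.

0.325735

m-sum 0 ✓  L=8 even ✓  2≤4≤4 ✓
Π(2lᵢ+1) = 3×7×9 = 189
triangle coeff Δ(1,3,4) = 1/252
Σ_t [0,0]: t=0:+1/36 = 1/36
(3j)²=4/63 [(1 3 4; 0 0 0)], sign=+1
Σ_t [0,0]: t=0:+1/1440 = 1/1440
(3j)²=1/9 [(1 3 4; -1 -3 4)], sign=+1
⇒ 4πI² = 4/3
I = (+1)√(4/3/(4π)) = 0.32573501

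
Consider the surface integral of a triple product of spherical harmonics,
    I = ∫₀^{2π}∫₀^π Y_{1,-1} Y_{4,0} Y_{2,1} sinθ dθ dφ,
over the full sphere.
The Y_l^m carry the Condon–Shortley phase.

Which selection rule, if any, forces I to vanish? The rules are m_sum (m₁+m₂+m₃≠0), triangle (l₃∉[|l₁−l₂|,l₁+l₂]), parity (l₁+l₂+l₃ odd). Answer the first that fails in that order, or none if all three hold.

azimuthal sum: -1 + 0 + 1 = 0  ✓
3 ≤ 2 ≤ 5 (triangle on l)  ✗
L = 1 + 4 + 2 = 7 (odd)

triangle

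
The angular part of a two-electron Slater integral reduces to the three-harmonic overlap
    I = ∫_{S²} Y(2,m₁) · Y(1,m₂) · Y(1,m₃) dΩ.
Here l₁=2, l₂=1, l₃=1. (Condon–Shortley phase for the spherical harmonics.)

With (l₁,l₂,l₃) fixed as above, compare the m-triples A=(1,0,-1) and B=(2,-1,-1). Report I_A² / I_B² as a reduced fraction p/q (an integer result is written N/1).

1/2

Shared (l₁,l₂,l₃)=(2,1,1): N and (l;000)² cancel in I_A²/I_B².
A: Δ = 2!·2!·0!/5! = 1/30; Racah Σ t=1..1: t=1:−1/2 = -1/2; ⇒ 3j(2 1 1; 1 0 -1)² = 1/10, sgn -1
B: Δ = 2!·2!·0!/5! = 1/30; Racah Σ t=0..0: t=0:+1/4 = 1/4; ⇒ 3j(2 1 1; 2 -1 -1)² = 1/5, sgn +1
I_A²/I_B² = (1/10)/(1/5) = 1/2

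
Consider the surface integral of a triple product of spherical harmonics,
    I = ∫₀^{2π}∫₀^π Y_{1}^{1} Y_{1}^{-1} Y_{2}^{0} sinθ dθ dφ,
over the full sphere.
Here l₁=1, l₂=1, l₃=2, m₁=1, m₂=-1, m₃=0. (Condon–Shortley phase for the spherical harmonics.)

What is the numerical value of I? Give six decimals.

0.126157

Checks pass: Σm=0; 4 even; l₃=2∈[0,2].
(2·1+1)(2·1+1)(2·2+1) = 45
Δ: 0! 2! 2! / 5! → 1/30
sum: t=0:+1/1 = 1/1
3j²(1 1 2; 0 0 0) = Δ·Π!·Σ² = 2/15  (sign +1)
sum: t=0:+1/4 = 1/4
3j²(1 1 2; 1 -1 0) = Δ·Π!·Σ² = 1/30  (sign +1)
combine: 4πI² = 45·2/15·1/30 = 1/5
take √, sign +1: I = 0.12615663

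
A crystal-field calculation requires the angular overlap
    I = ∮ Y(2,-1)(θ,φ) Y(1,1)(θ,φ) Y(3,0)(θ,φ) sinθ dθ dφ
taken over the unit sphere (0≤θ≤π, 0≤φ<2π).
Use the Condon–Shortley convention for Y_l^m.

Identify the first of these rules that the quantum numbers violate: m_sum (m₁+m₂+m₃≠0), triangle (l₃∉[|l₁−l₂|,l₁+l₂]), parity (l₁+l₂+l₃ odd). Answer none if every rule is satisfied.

azimuthal sum: -1 + 1 + 0 = 0  ✓
1 ≤ 3 ≤ 3 (triangle on l)  ✓
L = 2 + 1 + 3 = 6 (even)  ✓

none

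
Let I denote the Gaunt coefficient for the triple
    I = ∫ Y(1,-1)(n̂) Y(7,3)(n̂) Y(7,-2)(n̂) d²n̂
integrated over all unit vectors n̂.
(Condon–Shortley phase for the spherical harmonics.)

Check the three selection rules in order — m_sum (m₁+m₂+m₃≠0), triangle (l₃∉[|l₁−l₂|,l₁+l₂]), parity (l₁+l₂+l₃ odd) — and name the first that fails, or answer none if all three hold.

parity

Σmᵢ = 0  ✓
l₃∈[|l₁−l₂|,l₁+l₂]=[6,8], have l₃=7  ✓
Σlᵢ = 15 ⇒ odd  ✗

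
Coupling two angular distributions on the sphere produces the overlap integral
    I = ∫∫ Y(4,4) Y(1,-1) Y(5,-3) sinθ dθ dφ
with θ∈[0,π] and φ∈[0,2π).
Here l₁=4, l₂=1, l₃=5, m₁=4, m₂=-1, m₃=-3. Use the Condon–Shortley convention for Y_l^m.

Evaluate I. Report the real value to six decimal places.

-0.049106

Rules hold: Σm=0, L=10 even, 3≤5≤5.
N = 9·3·11 = 297
Δ = 0!·8!·2!/11! = 1/495
Racah Σ t=0..0: t=0:+1/576 = 1/576
⇒ 3j(4 1 5; 0 0 0)² = 5/99, sgn -1
Racah Σ t=0..0: t=0:+1/80640 = 1/80640
⇒ 3j(4 1 5; 4 -1 -3)² = 1/495, sgn +1
4πI² = N·(3j₀)²·(3jₘ)² = 1/33
I = -1·√(0.030303/4π) = -0.04910640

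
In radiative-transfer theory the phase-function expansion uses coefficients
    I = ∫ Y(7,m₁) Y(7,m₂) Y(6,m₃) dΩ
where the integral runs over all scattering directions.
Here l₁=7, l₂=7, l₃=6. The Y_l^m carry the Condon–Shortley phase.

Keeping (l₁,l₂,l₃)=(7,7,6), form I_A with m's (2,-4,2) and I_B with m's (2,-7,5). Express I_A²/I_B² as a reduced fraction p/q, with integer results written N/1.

l's match ⇒ only the (l;m) 3-j factors differ between A and B.
A: triangle coeff Δ(7,7,6) = 1/2444321880; Σ_t [0,3]: t=0:+1/174182400 t=1:−1/11612160 t=2:+1/6220800 t=3:−1/24883200 = 1/24883200; (3j)²=28/4199 [(7 7 6; 2 -4 2)], sign=+1
B: triangle coeff Δ(7,7,6) = 1/2444321880; Σ_t [0,0]: t=0:+1/3483648000 = 1/3483648000; (3j)²=33/6460 [(7 7 6; 2 -7 5)], sign=-1
I_A²/I_B² = (28/4199)/(33/6460) = 560/429

560/429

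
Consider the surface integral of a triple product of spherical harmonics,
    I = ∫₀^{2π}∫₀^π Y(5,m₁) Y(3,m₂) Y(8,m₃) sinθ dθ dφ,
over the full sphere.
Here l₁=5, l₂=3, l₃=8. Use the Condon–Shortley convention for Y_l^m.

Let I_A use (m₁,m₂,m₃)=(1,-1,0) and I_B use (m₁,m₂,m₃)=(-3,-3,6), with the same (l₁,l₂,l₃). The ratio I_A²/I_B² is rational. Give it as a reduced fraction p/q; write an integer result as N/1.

280/429

Shared (l₁,l₂,l₃)=(5,3,8): N and (l;000)² cancel in I_A²/I_B².
A: Δ = 0!·10!·6!/17! = 1/136136; Racah Σ t=0..0: t=0:+1/829440 = 1/829440; ⇒ 3j(5 3 8; 1 -1 0)² = 35/2431, sgn +1
B: Δ = 0!·10!·6!/17! = 1/136136; Racah Σ t=0..0: t=0:+1/58060800 = 1/58060800; ⇒ 3j(5 3 8; -3 -3 6)² = 3/136, sgn +1
I_A²/I_B² = (35/2431)/(3/136) = 280/429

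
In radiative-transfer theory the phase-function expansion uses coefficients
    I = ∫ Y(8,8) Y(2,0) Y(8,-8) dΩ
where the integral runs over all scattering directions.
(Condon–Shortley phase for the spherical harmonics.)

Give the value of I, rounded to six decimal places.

-0.265593

m-sum 0 ✓  L=18 even ✓  6≤8≤10 ✓
Π(2lᵢ+1) = 17×5×17 = 1445
triangle coeff Δ(8,2,8) = 1/348840
Σ_t [0,2]: t=0:+1/116121600 t=1:−1/25401600 t=2:+1/116121600 = -1/45158400
(3j)²=24/1615 [(8 2 8; 0 0 0)], sign=-1
Σ_t [0,0]: t=0:+1/348713164800 = 1/348713164800
(3j)²=40/969 [(8 2 8; 8 0 -8)], sign=+1
⇒ 4πI² = 320/361
I = (-1)√(320/361/(4π)) = -0.26559290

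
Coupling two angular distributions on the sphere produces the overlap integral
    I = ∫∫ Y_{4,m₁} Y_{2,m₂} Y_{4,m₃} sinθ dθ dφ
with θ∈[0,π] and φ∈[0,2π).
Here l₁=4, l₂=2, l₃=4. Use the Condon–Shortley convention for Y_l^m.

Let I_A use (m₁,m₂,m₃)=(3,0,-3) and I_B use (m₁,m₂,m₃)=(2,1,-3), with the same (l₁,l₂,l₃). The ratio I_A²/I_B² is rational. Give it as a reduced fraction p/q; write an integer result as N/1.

Shared (l₁,l₂,l₃)=(4,2,4): N and (l;000)² cancel in I_A²/I_B².
A: Δ = 2!·6!·2!/11! = 1/13860; Racah Σ t=0..1: t=0:+1/480 t=1:−1/720 = 1/1440; ⇒ 3j(4 2 4; 3 0 -3)² = 7/1980, sgn -1
B: Δ = 2!·6!·2!/11! = 1/13860; Racah Σ t=1..2: t=1:−1/240 t=2:+1/1440 = -1/288; ⇒ 3j(4 2 4; 2 1 -3)² = 5/132, sgn +1
I_A²/I_B² = (7/1980)/(5/132) = 7/75

7/75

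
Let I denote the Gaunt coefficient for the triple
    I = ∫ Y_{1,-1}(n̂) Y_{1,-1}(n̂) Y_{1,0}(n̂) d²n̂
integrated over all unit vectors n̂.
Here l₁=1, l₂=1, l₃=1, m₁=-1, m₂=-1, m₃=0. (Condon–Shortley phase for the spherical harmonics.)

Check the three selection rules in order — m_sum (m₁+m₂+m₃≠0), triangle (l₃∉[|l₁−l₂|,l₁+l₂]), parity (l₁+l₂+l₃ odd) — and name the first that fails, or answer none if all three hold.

Σmᵢ = -2  ✗
l₃∈[|l₁−l₂|,l₁+l₂]=[0,2], have l₃=1
Σlᵢ = 3 ⇒ odd

m_sum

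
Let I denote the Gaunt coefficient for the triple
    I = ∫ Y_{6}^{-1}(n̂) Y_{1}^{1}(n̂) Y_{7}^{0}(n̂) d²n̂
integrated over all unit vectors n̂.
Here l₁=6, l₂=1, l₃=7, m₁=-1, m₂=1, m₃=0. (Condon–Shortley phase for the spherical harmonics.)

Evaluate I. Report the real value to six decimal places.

Rules hold: Σm=0, L=14 even, 5≤7≤7.
N = 13·3·15 = 585
Δ = 0!·12!·2!/15! = 1/1365
Racah Σ t=0..0: t=0:+1/518400 = 1/518400
⇒ 3j(6 1 7; 0 0 0)² = 7/195, sgn -1
Racah Σ t=0..0: t=0:+1/1209600 = 1/1209600
⇒ 3j(6 1 7; -1 1 0)² = 1/65, sgn -1
4πI² = N·(3j₀)²·(3jₘ)² = 21/65
I = +1·√(0.323077/4π) = 0.16034227

0.160342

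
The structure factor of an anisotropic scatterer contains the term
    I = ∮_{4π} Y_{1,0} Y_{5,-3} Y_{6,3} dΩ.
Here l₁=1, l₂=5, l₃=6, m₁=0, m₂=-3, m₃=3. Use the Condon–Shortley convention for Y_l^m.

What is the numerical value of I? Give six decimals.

-0.212310

Checks pass: Σm=0; 12 even; l₃=6∈[4,6].
(2·1+1)(2·5+1)(2·6+1) = 429
Δ: 0! 2! 10! / 13! → 1/858
sum: t=0:+1/14400 = 1/14400
3j²(1 5 6; 0 0 0) = Δ·Π!·Σ² = 6/143  (sign +1)
sum: t=0:+1/80640 = 1/80640
3j²(1 5 6; 0 -3 3) = Δ·Π!·Σ² = 9/286  (sign -1)
combine: 4πI² = 429·6/143·9/286 = 81/143
take √, sign -1: I = -0.21230956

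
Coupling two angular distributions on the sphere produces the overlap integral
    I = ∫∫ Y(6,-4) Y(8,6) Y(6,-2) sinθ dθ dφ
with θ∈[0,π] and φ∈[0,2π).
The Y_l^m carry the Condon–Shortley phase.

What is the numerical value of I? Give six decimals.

-0.061896

m-sum 0 ✓  L=20 even ✓  2≤6≤14 ✓
Π(2lᵢ+1) = 13×17×13 = 2873
triangle coeff Δ(6,8,6) = 1/1309458150
Σ_t [2,6]: t=2:+1/49766400 t=3:−1/3110400 t=4:+1/1327104 t=5:−1/3110400 t=6:+1/49766400 = 1/6635520
(3j)²=350/46189 [(6 8 6; 0 0 0)], sign=+1
Σ_t [6,8]: t=6:+1/1393459200 t=7:−1/152409600 t=8:+1/232243200 = -1/650280960
(3j)²=5/2261 [(6 8 6; -4 6 -2)], sign=-1
⇒ 4πI² = 3250/67507
I = (-1)√(3250/67507/(4π)) = -0.06189597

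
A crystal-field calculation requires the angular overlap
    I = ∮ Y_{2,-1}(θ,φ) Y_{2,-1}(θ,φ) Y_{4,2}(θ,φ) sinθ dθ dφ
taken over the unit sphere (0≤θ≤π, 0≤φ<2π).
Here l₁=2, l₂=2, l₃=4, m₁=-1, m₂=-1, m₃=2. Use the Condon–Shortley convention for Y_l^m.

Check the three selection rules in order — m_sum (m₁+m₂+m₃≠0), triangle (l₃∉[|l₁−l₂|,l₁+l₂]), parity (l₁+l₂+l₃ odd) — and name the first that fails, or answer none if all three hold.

none

Σmᵢ = 0  ✓
l₃∈[|l₁−l₂|,l₁+l₂]=[0,4], have l₃=4  ✓
Σlᵢ = 8 ⇒ even  ✓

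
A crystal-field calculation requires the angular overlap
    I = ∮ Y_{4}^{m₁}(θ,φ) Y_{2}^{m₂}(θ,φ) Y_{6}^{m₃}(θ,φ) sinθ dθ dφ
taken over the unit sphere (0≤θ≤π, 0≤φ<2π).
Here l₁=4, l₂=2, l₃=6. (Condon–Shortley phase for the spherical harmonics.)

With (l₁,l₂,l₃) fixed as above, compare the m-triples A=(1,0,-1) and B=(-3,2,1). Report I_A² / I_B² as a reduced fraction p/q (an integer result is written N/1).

Same 4,2,6: normalisation and zero-m 3j drop out of the ratio.
A: Δ: 0! 8! 4! / 13! → 1/6435; sum: t=0:+1/2880 = 1/2880; 3j²(4 2 6; 1 0 -1) = Δ·Π!·Σ² = 14/429  (sign -1)
B: Δ: 0! 8! 4! / 13! → 1/6435; sum: t=0:+1/120960 = 1/120960; 3j²(4 2 6; -3 2 1) = Δ·Π!·Σ² = 1/1287  (sign -1)
I_A²/I_B² = (14/429)/(1/1287) = 42/1

42/1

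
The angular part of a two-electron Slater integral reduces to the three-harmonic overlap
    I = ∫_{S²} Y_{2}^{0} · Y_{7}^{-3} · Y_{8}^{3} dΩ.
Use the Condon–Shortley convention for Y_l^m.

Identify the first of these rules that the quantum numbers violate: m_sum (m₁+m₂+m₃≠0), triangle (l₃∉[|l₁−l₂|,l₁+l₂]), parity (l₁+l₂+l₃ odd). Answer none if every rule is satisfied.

m₁+m₂+m₃ = 0 − 3 + 3 = 0  ✓
triangle: |2−7|=5 ≤ l₃=8 ≤ 2+7=9  ✓
parity: l₁+l₂+l₃ = 17 is odd  ✗

parity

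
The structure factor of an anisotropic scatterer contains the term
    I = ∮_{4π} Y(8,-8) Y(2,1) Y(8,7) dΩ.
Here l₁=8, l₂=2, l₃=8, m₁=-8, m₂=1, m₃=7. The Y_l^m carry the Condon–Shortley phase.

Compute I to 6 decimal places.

0.162642

Checks pass: Σm=0; 18 even; l₃=8∈[6,10].
(2·8+1)(2·2+1)(2·8+1) = 1445
Δ: 2! 14! 2! / 19! → 1/348840
sum: t=0:+1/116121600 t=1:−1/25401600 t=2:+1/116121600 = -1/45158400
3j²(8 2 8; 0 0 0) = Δ·Π!·Σ² = 24/1615  (sign -1)
sum: t=2:+1/174356582400 = 1/174356582400
3j²(8 2 8; -8 1 7) = Δ·Π!·Σ² = 5/323  (sign -1)
combine: 4πI² = 1445·24/1615·5/323 = 120/361
take √, sign +1: I = 0.16264177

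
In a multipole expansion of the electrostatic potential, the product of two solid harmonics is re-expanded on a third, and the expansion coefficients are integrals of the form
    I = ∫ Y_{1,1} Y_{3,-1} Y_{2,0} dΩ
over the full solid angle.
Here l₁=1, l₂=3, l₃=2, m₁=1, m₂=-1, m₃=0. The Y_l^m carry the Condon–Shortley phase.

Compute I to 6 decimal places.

Checks pass: Σm=0; 6 even; l₃=2∈[2,4].
(2·1+1)(2·3+1)(2·2+1) = 105
Δ: 2! 0! 4! / 7! → 1/105
sum: t=1:−1/4 = -1/4
3j²(1 3 2; 0 0 0) = Δ·Π!·Σ² = 3/35  (sign -1)
sum: t=0:+1/8 = 1/8
3j²(1 3 2; 1 -1 0) = Δ·Π!·Σ² = 2/35  (sign +1)
combine: 4πI² = 105·3/35·2/35 = 18/35
take √, sign -1: I = -0.20230066

-0.202301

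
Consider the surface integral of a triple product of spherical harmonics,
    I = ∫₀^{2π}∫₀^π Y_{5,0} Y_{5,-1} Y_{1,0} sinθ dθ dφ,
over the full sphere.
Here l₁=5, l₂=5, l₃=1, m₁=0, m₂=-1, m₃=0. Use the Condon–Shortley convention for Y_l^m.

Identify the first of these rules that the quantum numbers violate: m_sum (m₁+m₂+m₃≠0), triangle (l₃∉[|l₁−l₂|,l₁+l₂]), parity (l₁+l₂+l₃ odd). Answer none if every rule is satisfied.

m₁+m₂+m₃ = 0 − 1 + 0 = -1  ✗
triangle: |5−5|=0 ≤ l₃=1 ≤ 5+5=10
parity: l₁+l₂+l₃ = 11 is odd

m_sum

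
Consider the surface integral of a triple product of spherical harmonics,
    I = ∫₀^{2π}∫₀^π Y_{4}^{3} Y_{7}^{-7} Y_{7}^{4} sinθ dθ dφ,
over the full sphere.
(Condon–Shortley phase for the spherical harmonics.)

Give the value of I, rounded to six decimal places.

0.102369

Checks pass: Σm=0; 18 even; l₃=7∈[3,11].
(2·4+1)(2·7+1)(2·7+1) = 2025
Δ: 4! 4! 10! / 19! → 1/58198140
sum: t=0:+1/17418240 t=1:−1/622080 t=2:+1/230400 t=3:−1/622080 t=4:+1/17418240 = 1/806400
3j²(4 7 7; 0 0 0) = Δ·Π!·Σ² = 2268/230945  (sign -1)
sum: t=0:+1/522547200 = 1/522547200
3j²(4 7 7; 3 -7 4) = Δ·Π!·Σ² = 77/11628  (sign -1)
combine: 4πI² = 2025·2268/230945·77/11628 = 178605/1356277
take √, sign +1: I = 0.10236881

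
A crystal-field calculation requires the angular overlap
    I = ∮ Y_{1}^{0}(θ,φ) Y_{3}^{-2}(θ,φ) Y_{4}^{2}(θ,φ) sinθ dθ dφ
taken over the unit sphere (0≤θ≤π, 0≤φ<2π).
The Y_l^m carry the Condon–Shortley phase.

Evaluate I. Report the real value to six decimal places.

Checks pass: Σm=0; 8 even; l₃=4∈[2,4].
(2·1+1)(2·3+1)(2·4+1) = 189
Δ: 0! 2! 6! / 9! → 1/252
sum: t=0:+1/36 = 1/36
3j²(1 3 4; 0 0 0) = Δ·Π!·Σ² = 4/63  (sign +1)
sum: t=0:+1/120 = 1/120
3j²(1 3 4; 0 -2 2) = Δ·Π!·Σ² = 1/21  (sign +1)
combine: 4πI² = 189·4/63·1/21 = 4/7
take √, sign +1: I = 0.21324362

0.213244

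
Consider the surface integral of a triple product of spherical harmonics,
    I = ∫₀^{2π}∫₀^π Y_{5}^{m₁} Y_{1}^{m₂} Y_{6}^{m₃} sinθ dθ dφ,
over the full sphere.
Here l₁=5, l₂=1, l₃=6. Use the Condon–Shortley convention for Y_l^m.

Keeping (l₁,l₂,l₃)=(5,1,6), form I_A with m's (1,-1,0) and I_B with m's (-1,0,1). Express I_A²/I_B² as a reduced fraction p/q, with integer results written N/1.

Shared (l₁,l₂,l₃)=(5,1,6): N and (l;000)² cancel in I_A²/I_B².
A: Δ = 0!·10!·2!/13! = 1/858; Racah Σ t=0..0: t=0:+1/34560 = 1/34560; ⇒ 3j(5 1 6; 1 -1 0)² = 5/286, sgn +1
B: Δ = 0!·10!·2!/13! = 1/858; Racah Σ t=0..0: t=0:+1/17280 = 1/17280; ⇒ 3j(5 1 6; -1 0 1)² = 35/858, sgn -1
I_A²/I_B² = (5/286)/(35/858) = 3/7

3/7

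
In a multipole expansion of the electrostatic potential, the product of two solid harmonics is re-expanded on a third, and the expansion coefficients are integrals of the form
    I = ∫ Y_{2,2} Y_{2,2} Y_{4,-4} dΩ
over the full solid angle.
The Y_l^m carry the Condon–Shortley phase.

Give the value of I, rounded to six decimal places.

0.337168

Checks pass: Σm=0; 8 even; l₃=4∈[0,4].
(2·2+1)(2·2+1)(2·4+1) = 225
Δ: 0! 4! 4! / 9! → 1/630
sum: t=0:+1/16 = 1/16
3j²(2 2 4; 0 0 0) = Δ·Π!·Σ² = 2/35  (sign +1)
sum: t=0:+1/576 = 1/576
3j²(2 2 4; 2 2 -4) = Δ·Π!·Σ² = 1/9  (sign +1)
combine: 4πI² = 225·2/35·1/9 = 10/7
take √, sign +1: I = 0.33716777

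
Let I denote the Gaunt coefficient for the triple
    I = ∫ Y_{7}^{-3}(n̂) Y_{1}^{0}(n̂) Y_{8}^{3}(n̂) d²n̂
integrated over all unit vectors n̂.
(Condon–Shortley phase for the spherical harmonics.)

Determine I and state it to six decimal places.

-0.226917

m-sum 0 ✓  L=16 even ✓  6≤8≤8 ✓
Π(2lᵢ+1) = 15×3×17 = 765
triangle coeff Δ(7,1,8) = 1/2040
Σ_t [0,0]: t=0:+1/25401600 = 1/25401600
(3j)²=8/255 [(7 1 8; 0 0 0)], sign=+1
Σ_t [0,0]: t=0:+1/87091200 = 1/87091200
(3j)²=11/408 [(7 1 8; -3 0 3)], sign=-1
⇒ 4πI² = 11/17
I = (-1)√(11/17/(4π)) = -0.22691696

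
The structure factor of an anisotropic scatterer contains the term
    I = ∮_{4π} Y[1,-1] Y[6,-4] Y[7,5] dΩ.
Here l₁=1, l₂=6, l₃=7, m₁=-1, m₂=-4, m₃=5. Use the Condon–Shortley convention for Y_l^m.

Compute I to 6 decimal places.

m-sum 0 ✓  L=14 even ✓  5≤7≤7 ✓
Π(2lᵢ+1) = 3×13×15 = 585
triangle coeff Δ(1,6,7) = 1/1365
Σ_t [0,0]: t=0:+1/518400 = 1/518400
(3j)²=7/195 [(1 6 7; 0 0 0)], sign=-1
Σ_t [0,0]: t=0:+1/14515200 = 1/14515200
(3j)²=22/455 [(1 6 7; -1 -4 5)], sign=+1
⇒ 4πI² = 66/65
I = (-1)√(66/65/(4π)) = -0.28425647

-0.284256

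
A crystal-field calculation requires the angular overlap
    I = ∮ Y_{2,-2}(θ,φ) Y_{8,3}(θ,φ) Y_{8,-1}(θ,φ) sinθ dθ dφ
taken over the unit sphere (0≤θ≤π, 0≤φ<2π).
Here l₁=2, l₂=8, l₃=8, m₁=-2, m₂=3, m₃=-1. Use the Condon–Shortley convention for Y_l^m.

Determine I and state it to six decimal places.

Rules hold: Σm=0, L=18 even, 6≤8≤10.
N = 5·17·17 = 1445
Δ = 2!·2!·14!/19! = 1/348840
Racah Σ t=0..2: t=0:+1/116121600 t=1:−1/25401600 t=2:+1/116121600 = -1/45158400
⇒ 3j(2 8 8; 0 0 0)² = 24/1615, sgn -1
Racah Σ t=2..2: t=2:+1/174182400 = 1/174182400
⇒ 3j(2 8 8; -2 3 -1)² = 77/3876, sgn -1
4πI² = N·(3j₀)²·(3jₘ)² = 154/361
I = +1·√(0.426593/4π) = 0.18424759

0.184248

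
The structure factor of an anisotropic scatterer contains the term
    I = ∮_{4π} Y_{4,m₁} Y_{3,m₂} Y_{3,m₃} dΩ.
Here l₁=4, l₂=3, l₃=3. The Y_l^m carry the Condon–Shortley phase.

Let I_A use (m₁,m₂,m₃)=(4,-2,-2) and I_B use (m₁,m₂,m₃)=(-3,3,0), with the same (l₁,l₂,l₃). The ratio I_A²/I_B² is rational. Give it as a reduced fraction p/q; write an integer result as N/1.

l's match ⇒ only the (l;m) 3-j factors differ between A and B.
A: triangle coeff Δ(4,3,3) = 1/34650; Σ_t [0,0]: t=0:+1/576 = 1/576; (3j)²=5/99 [(4 3 3; 4 -2 -2)], sign=-1
B: triangle coeff Δ(4,3,3) = 1/34650; Σ_t [4,4]: t=4:+1/288 = 1/288; (3j)²=1/22 [(4 3 3; -3 3 0)], sign=-1
I_A²/I_B² = (5/99)/(1/22) = 10/9

10/9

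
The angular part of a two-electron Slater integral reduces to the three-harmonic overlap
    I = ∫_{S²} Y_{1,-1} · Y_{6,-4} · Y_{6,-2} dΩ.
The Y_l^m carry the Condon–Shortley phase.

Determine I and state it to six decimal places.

Σmᵢ = -7 ≠ 0, so the φ-integral vanishes; I = 0

0.000000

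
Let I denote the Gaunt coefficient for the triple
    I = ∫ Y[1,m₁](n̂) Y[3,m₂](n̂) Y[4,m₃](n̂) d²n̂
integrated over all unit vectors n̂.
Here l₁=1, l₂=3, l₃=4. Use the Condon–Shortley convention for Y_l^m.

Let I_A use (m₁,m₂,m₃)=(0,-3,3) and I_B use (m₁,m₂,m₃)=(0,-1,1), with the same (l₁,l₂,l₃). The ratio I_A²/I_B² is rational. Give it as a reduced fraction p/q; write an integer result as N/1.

l's match ⇒ only the (l;m) 3-j factors differ between A and B.
A: triangle coeff Δ(1,3,4) = 1/252; Σ_t [0,0]: t=0:+1/720 = 1/720; (3j)²=1/36 [(1 3 4; 0 -3 3)], sign=-1
B: triangle coeff Δ(1,3,4) = 1/252; Σ_t [0,0]: t=0:+1/48 = 1/48; (3j)²=5/84 [(1 3 4; 0 -1 1)], sign=-1
I_A²/I_B² = (1/36)/(5/84) = 7/15

7/15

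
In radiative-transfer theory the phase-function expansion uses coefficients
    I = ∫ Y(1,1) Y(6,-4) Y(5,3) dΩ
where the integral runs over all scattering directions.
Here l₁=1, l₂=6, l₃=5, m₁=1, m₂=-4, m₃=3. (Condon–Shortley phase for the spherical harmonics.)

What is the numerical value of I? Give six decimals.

m-sum 0 ✓  L=12 even ✓  5≤5≤7 ✓
Π(2lᵢ+1) = 3×13×11 = 429
triangle coeff Δ(1,6,5) = 1/858
Σ_t [1,1]: t=1:−1/14400 = -1/14400
(3j)²=6/143 [(1 6 5; 0 0 0)], sign=+1
Σ_t [0,0]: t=0:+1/161280 = 1/161280
(3j)²=15/286 [(1 6 5; 1 -4 3)], sign=+1
⇒ 4πI² = 135/143
I = (+1)√(135/143/(4π)) = 0.27409047

0.274090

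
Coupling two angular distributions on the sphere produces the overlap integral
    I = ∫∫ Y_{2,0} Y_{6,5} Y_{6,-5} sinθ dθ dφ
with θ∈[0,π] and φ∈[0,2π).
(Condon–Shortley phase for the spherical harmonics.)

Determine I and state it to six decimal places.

0.126157

Checks pass: Σm=0; 14 even; l₃=6∈[4,8].
(2·2+1)(2·6+1)(2·6+1) = 845
Δ: 2! 2! 10! / 15! → 1/90090
sum: t=0:+1/69120 t=1:−1/14400 t=2:+1/69120 = -7/172800
3j²(2 6 6; 0 0 0) = Δ·Π!·Σ² = 14/715  (sign -1)
sum: t=1:−1/3628800 t=2:+1/1451520 = 1/2419200
3j²(2 6 6; 0 5 -5) = Δ·Π!·Σ² = 11/910  (sign -1)
combine: 4πI² = 845·14/715·11/910 = 1/5
take √, sign +1: I = 0.12615663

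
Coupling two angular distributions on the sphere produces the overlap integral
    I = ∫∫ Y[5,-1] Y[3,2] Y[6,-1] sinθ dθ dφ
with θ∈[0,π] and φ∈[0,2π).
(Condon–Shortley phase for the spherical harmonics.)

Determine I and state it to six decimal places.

0.134828

m-sum 0 ✓  L=14 even ✓  2≤6≤8 ✓
Π(2lᵢ+1) = 11×7×13 = 1001
triangle coeff Δ(5,3,6) = 1/675675
Σ_t [0,2]: t=0:+1/8640 t=1:−1/2304 t=2:+1/8640 = -7/34560
(3j)²=7/429 [(5 3 6; 0 0 0)], sign=-1
Σ_t [1,2]: t=1:−1/17280 t=2:+1/6912 = 1/11520
(3j)²=2/143 [(5 3 6; -1 2 -1)], sign=-1
⇒ 4πI² = 98/429
I = (+1)√(98/429/(4π)) = 0.13482780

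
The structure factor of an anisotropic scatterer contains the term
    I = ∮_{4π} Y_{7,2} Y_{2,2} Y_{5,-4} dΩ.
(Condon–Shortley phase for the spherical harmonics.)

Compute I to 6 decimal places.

0.025340

m-sum 0 ✓  L=14 even ✓  5≤5≤9 ✓
Π(2lᵢ+1) = 15×5×11 = 825
triangle coeff Δ(7,2,5) = 1/15015
Σ_t [2,2]: t=2:+1/57600 = 1/57600
(3j)²=21/715 [(7 2 5; 0 0 0)], sign=-1
Σ_t [4,4]: t=4:+1/8709120 = 1/8709120
(3j)²=1/3003 [(7 2 5; 2 2 -4)], sign=-1
⇒ 4πI² = 15/1859
I = (+1)√(15/1859/(4π)) = 0.02533967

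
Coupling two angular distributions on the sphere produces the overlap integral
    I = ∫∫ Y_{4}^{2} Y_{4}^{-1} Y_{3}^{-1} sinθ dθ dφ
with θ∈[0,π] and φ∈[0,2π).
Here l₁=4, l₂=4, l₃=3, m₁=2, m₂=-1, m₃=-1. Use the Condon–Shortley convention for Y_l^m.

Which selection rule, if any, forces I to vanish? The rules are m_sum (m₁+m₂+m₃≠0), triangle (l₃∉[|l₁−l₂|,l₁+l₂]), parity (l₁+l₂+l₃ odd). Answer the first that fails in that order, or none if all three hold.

azimuthal sum: 2 − 1 − 1 = 0  ✓
0 ≤ 3 ≤ 8 (triangle on l)  ✓
L = 4 + 4 + 3 = 11 (odd)  ✗

parity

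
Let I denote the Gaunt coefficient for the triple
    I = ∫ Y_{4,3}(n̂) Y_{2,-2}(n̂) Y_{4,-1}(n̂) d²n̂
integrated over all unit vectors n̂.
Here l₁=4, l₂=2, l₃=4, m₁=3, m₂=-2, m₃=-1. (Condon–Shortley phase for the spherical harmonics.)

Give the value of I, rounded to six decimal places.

Rules hold: Σm=0, L=10 even, 2≤4≤6.
N = 9·5·9 = 405
Δ = 2!·6!·2!/11! = 1/13860
Racah Σ t=0..2: t=0:+1/192 t=1:−1/36 t=2:+1/192 = -5/288
⇒ 3j(4 2 4; 0 0 0)² = 20/693, sgn -1
Racah Σ t=0..0: t=0:+1/480 = 1/480
⇒ 3j(4 2 4; 3 -2 -1)² = 3/110, sgn -1
4πI² = N·(3j₀)²·(3jₘ)² = 270/847
I = +1·√(0.318772/4π) = 0.15927046

0.159270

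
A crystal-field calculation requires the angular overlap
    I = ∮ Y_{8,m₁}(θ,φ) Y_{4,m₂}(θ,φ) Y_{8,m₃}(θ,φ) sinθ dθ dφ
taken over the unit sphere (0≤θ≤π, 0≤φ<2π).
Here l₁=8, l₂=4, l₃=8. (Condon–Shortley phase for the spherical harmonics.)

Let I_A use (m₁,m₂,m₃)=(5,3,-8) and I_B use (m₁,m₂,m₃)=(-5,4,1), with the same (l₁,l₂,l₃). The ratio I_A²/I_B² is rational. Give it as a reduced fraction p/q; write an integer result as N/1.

26/55

Shared (l₁,l₂,l₃)=(8,4,8): N and (l;000)² cancel in I_A²/I_B².
A: Δ = 4!·12!·4!/21! = 1/185175900; Racah Σ t=3..3: t=3:−1/68976230400 = -1/68976230400; ⇒ 3j(8 4 8; 5 3 -8)² = 13/2907, sgn -1
B: Δ = 4!·12!·4!/21! = 1/185175900; Racah Σ t=4..4: t=4:+1/1254113280 = 1/1254113280; ⇒ 3j(8 4 8; -5 4 1)² = 55/5814, sgn -1
I_A²/I_B² = (13/2907)/(55/5814) = 26/55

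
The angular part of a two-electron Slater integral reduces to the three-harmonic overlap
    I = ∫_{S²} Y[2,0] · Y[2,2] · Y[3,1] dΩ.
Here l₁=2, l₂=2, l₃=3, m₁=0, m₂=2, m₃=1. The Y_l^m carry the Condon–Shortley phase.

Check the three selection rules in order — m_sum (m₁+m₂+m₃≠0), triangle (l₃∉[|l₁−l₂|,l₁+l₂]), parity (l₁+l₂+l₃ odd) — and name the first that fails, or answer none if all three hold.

m_sum

azimuthal sum: 0 + 2 + 1 = 3  ✗
0 ≤ 3 ≤ 4 (triangle on l)
L = 2 + 2 + 3 = 7 (odd)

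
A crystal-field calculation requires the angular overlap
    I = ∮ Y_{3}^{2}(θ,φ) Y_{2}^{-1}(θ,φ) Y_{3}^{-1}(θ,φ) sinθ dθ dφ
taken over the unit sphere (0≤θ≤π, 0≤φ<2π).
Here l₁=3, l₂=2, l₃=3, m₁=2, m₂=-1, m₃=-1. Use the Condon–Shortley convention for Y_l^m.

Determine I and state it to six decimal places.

0.162868

Rules hold: Σm=0, L=8 even, 1≤3≤5.
N = 7·5·7 = 245
Δ = 2!·4!·2!/9! = 1/3780
Racah Σ t=0..2: t=0:+1/24 t=1:−1/4 t=2:+1/24 = -1/6
⇒ 3j(3 2 3; 0 0 0)² = 4/105, sgn +1
Racah Σ t=0..1: t=0:+1/12 t=1:−1/48 = 1/16
⇒ 3j(3 2 3; 2 -1 -1)² = 1/28, sgn +1
4πI² = N·(3j₀)²·(3jₘ)² = 1/3
I = +1·√(0.333333/4π) = 0.16286750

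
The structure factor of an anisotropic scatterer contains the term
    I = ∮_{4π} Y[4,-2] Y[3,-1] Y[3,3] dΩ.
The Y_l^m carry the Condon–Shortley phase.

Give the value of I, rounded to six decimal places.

-0.188451

Rules hold: Σm=0, L=10 even, 1≤3≤7.
N = 9·7·7 = 441
Δ = 4!·4!·2!/11! = 1/34650
Racah Σ t=1..3: t=1:−1/72 t=2:+1/16 t=3:−1/72 = 5/144
⇒ 3j(4 3 3; 0 0 0)² = 2/77, sgn -1
Racah Σ t=2..2: t=2:+1/192 = 1/192
⇒ 3j(4 3 3; -2 -1 3)² = 3/77, sgn +1
4πI² = N·(3j₀)²·(3jₘ)² = 54/121
I = -1·√(0.446281/4π) = -0.18845135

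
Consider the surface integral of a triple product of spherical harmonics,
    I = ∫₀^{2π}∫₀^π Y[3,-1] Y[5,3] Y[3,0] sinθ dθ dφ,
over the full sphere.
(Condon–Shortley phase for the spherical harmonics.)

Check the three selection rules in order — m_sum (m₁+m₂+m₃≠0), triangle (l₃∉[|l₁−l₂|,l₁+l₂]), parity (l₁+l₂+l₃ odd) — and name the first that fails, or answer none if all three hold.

m₁+m₂+m₃ = -1 + 3 + 0 = 2  ✗
triangle: |3−5|=2 ≤ l₃=3 ≤ 3+5=8
parity: l₁+l₂+l₃ = 11 is odd

m_sum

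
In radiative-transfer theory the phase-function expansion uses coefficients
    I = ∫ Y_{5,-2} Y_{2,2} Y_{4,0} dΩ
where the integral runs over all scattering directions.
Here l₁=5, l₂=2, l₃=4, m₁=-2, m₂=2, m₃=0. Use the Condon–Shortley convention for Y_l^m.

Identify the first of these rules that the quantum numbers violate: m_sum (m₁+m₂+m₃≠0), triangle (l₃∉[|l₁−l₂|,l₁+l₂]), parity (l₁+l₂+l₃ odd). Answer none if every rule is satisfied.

m₁+m₂+m₃ = -2 + 2 + 0 = 0  ✓
triangle: |5−2|=3 ≤ l₃=4 ≤ 5+2=7  ✓
parity: l₁+l₂+l₃ = 11 is odd  ✗

parity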